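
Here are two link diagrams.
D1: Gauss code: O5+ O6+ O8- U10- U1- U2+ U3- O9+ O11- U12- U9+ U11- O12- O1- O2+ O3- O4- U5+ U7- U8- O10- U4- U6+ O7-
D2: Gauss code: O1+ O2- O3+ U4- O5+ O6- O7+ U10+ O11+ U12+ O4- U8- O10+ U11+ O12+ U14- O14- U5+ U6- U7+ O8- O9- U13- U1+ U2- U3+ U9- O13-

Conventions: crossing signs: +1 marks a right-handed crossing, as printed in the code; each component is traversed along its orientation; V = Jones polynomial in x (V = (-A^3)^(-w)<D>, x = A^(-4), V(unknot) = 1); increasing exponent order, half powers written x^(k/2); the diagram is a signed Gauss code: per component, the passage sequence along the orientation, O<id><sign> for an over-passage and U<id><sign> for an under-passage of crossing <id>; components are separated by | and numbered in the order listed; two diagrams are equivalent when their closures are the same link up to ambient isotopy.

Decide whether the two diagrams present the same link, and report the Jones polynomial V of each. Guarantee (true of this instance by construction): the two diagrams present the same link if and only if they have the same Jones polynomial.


same link: no
V(D1) = -x^-4 + x^-3 + x^-1  [12 crossings, <D> = A^-8 + 1 - A^4, w = -4]
D2 (bracket A^-20 - 2A^-16 + 2A^-12 - 2A^-8 + 2A^-4 - 1 + A^4; 14 crossings at w = 0): V = x^-1 - 1 + 2x - 2x^2 + 2x^3 - 2x^4 + x^5
note: 2 values of V(x) split the 2 diagrams


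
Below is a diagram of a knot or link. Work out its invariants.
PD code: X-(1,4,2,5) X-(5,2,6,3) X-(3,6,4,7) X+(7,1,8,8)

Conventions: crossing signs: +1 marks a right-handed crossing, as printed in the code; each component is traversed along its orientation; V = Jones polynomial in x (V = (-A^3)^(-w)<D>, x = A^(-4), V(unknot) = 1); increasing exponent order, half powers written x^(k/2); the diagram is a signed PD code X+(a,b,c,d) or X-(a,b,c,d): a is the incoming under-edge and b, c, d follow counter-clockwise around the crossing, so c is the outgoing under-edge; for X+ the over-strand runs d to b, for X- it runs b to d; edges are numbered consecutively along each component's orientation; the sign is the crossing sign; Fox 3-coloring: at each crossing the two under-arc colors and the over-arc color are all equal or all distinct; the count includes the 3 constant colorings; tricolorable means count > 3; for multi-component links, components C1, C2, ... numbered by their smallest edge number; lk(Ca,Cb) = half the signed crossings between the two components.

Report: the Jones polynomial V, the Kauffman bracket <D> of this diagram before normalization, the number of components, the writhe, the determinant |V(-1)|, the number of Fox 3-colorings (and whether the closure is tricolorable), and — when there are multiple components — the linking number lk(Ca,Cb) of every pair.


V(x) = -x^-4 + x^-3 + x^-1
bracket: A^-2 + A^6 - A^10, w = -2
1 component, writhe -2, over 4 crossings
det 3, colorings 9 of 3^4 — tricolorable
observation: the span of V is 3, forcing >= 3 crossings in any diagram


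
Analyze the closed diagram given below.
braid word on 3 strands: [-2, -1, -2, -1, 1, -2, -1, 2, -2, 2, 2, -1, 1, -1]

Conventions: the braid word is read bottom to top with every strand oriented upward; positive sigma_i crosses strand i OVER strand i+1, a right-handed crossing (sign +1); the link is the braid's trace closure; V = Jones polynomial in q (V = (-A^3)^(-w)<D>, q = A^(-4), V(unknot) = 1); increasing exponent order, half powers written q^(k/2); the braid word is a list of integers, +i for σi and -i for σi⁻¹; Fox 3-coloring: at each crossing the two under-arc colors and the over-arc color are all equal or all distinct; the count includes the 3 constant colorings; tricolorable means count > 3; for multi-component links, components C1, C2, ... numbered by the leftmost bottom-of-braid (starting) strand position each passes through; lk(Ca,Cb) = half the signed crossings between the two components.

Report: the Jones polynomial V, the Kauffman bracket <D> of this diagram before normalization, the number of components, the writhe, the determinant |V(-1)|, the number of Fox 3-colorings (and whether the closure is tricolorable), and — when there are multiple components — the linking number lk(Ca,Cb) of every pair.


V = -q^-6 + q^-5 - q^-4 + 2q^-3 - q^-2 + q^-1
<D> = A^-8 - A^-4 + 2 - A^4 + A^8 - A^12 (w = -4)
1 component over 14 crossings, w = -4
3 Fox colorings among 3^14, |V(-1)| = 7: not tricolorable
why: w = -4 shifts under R1 moves; the (-A^3)^(4) factor cancels that in V


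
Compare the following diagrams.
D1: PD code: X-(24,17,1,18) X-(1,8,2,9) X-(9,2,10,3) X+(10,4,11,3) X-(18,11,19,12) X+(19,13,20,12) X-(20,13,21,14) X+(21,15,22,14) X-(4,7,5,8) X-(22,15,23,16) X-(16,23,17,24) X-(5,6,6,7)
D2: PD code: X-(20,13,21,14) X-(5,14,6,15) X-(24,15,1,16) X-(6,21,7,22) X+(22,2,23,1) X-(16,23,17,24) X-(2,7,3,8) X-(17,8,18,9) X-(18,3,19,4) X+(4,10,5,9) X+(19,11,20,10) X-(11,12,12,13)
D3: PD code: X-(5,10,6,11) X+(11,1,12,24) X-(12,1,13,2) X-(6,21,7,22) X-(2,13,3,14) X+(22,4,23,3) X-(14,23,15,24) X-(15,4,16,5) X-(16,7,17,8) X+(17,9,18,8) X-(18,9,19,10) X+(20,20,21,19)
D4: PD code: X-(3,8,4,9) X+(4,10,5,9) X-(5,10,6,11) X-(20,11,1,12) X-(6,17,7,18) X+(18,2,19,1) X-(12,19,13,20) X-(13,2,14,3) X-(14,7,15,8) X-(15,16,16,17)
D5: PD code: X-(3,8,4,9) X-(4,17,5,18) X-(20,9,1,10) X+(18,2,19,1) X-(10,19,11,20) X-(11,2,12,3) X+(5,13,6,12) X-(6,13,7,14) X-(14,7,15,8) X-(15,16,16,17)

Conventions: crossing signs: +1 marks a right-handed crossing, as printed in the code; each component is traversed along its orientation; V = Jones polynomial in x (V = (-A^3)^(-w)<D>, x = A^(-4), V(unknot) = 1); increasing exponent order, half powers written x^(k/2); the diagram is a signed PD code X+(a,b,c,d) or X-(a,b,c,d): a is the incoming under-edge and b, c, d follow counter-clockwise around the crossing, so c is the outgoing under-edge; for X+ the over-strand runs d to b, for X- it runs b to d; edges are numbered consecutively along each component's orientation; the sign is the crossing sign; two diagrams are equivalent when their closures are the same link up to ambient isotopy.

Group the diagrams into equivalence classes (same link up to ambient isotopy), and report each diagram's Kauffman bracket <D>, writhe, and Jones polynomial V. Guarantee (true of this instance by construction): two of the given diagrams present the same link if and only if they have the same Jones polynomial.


equivalence classes: {D1} | {D2, D3, D4, D5}
D1 (bracket A^-14 + A^-6 - A^-2; 12 crossings at w = -6): V = -x^-4 + x^-3 + x^-1
D2 (bracket A^-14 - A^-10 + 2A^-6 - A^-2 + A^2 - A^6; 12 crossings at w = -6): V = -x^-6 + x^-5 - x^-4 + 2x^-3 - x^-2 + x^-1
D3 (bracket A^-8 - A^-4 + 2 - A^4 + A^8 - A^12; 12 crossings at w = -4): V = -x^-6 + x^-5 - x^-4 + 2x^-3 - x^-2 + x^-1
V(D4) = -x^-6 + x^-5 - x^-4 + 2x^-3 - x^-2 + x^-1  [10 crossings, <D> = A^-14 - A^-10 + 2A^-6 - A^-2 + A^2 - A^6, w = -6]
V(D5) = -x^-6 + x^-5 - x^-4 + 2x^-3 - x^-2 + x^-1  (w -6, c 10, <D> = A^-14 - A^-10 + 2A^-6 - A^-2 + A^2 - A^6)
key observation: comparing 5 Jones polynomials yields 2 groups


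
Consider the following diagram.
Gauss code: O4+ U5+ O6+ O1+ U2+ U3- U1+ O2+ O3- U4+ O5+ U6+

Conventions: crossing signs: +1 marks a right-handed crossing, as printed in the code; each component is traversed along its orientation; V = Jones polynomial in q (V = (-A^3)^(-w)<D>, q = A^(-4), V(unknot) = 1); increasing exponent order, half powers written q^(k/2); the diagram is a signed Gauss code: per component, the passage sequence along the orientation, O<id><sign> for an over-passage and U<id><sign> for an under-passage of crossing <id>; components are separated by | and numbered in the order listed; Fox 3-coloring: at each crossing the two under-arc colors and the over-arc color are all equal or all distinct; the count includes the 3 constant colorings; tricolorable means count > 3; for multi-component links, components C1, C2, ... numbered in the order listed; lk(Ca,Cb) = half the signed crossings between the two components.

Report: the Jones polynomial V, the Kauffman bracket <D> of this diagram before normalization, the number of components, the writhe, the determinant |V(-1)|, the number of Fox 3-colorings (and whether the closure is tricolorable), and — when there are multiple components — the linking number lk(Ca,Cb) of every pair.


V(q) = q + q^3 - q^4
bracket: -A^-4 + 1 + A^8, w = +4
1 component, writhe +4, over 6 crossings
det 3, colorings 9 of 3^6 — tricolorable
observation: V spans 3 powers of q: at least 3 crossings in any diagram


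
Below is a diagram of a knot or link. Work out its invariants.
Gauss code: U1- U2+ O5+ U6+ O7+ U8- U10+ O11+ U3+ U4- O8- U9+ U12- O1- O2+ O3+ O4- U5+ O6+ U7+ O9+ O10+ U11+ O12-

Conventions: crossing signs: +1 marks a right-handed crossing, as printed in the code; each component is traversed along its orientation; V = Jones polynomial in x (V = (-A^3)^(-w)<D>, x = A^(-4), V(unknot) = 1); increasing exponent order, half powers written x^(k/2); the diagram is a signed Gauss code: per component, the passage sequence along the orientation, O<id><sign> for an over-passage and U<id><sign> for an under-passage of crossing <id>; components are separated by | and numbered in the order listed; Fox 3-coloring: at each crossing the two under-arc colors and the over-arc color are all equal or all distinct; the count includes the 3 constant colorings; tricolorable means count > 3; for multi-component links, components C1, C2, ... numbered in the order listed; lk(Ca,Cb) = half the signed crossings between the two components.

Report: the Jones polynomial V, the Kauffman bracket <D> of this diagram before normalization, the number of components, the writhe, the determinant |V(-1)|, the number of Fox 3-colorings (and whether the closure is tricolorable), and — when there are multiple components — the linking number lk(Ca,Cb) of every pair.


V = x - x^2 + 2x^3 - x^4 + x^5 - x^6
<D> = -A^-12 + A^-8 - A^-4 + 2 - A^4 + A^8 (w = +4)
1 component over 12 crossings, w = +4
3 Fox colorings among 3^12, |V(-1)| = 7: not tricolorable
why: the span of V is 5, forcing >= 5 crossings in any diagram


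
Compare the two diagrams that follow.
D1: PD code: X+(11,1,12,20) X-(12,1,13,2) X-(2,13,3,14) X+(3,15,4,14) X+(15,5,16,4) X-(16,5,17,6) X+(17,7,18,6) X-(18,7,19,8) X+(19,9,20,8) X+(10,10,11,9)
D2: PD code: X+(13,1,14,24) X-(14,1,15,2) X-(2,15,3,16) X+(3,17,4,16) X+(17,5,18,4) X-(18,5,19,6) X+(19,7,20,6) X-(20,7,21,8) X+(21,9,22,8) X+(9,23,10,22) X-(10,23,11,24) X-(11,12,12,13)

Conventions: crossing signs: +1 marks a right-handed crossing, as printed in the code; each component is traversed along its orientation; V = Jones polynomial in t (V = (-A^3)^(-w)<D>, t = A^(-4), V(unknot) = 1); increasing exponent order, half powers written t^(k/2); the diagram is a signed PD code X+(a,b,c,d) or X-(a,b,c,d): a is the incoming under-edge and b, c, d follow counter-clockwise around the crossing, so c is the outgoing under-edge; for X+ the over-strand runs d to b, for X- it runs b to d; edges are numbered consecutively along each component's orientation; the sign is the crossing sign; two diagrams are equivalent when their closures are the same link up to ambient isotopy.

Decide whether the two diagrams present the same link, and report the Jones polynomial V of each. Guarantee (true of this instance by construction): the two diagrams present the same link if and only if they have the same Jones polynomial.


same link: yes
V(D1) = 1  [10 crossings, <D> = A^6, w = +2]
D2 (bracket 1; 12 crossings at w = 0): V = 1
note: all 2 diagrams share one V(t), hence one class


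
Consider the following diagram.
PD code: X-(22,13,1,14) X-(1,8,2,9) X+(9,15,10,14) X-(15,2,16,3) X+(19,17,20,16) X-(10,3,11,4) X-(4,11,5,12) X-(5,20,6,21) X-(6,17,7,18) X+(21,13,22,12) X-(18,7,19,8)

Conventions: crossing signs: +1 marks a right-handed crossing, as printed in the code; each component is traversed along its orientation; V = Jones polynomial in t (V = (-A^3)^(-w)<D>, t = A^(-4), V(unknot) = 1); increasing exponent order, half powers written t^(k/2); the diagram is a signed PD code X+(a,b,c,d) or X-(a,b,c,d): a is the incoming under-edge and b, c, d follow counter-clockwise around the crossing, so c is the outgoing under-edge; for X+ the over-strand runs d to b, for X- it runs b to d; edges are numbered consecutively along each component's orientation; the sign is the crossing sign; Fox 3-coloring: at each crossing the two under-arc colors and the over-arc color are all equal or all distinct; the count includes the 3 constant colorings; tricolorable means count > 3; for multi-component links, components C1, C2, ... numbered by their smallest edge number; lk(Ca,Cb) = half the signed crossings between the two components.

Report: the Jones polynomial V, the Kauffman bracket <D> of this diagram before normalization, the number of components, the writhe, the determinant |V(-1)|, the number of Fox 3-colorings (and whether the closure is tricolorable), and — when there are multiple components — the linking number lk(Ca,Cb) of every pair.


Jones polynomial: V(t) = -t^-8 + t^-7 - 2t^-6 + 3t^-5 - 2t^-4 + 3t^-3 - 2t^-2 + t^-1
<D> = -A^-11 + 2A^-7 - 3A^-3 + 2A - 3A^5 + 2A^9 - A^13 + A^17; writhe -5
components 1, writhe -5 (11 crossings)
3-colorings: 9 of 3^11, det 15 — tricolorable
note: V spans 7 powers of t: at least 7 crossings in any diagram


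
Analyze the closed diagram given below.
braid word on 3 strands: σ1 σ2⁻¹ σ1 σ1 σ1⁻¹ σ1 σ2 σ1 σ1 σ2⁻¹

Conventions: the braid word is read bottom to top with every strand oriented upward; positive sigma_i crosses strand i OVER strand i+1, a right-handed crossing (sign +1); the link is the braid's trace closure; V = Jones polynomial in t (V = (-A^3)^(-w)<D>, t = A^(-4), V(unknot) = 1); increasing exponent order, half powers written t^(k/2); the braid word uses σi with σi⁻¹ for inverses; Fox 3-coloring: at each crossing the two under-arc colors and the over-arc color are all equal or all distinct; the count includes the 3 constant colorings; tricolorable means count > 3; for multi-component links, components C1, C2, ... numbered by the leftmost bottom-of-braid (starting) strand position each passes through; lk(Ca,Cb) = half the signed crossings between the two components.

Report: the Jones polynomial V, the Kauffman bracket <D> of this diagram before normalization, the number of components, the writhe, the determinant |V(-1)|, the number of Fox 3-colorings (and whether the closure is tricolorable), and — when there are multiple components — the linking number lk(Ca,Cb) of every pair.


V(t) = t - t^2 + 2t^3 - t^4 + t^5 - t^6
bracket: -A^-12 + A^-8 - A^-4 + 2 - A^4 + A^8, w = +4
1 component, writhe +4, over 10 crossings
det 7, colorings 3 of 3^10 — not tricolorable
observation: the span of V is 5, forcing >= 5 crossings in any diagram


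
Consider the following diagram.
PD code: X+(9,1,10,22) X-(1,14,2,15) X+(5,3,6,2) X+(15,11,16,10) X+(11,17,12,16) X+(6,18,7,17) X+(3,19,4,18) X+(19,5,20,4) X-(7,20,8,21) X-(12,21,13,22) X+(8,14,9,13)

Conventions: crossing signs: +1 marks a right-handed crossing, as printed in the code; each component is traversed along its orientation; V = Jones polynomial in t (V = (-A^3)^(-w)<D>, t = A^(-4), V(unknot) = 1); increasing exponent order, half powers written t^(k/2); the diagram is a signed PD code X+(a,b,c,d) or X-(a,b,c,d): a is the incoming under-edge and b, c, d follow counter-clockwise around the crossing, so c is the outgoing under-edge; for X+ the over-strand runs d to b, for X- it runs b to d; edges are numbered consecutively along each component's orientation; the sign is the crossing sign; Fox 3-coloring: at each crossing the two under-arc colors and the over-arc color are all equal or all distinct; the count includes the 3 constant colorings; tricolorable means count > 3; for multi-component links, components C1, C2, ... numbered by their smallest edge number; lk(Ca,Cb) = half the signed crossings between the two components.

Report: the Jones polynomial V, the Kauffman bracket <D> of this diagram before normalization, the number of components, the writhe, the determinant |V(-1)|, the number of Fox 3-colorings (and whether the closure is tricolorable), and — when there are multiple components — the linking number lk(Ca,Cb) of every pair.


V = 2t - 2t^2 + 3t^3 - 3t^4 + 2t^5 - 2t^6 + t^7
<D> = -A^-13 + 2A^-9 - 2A^-5 + 3A^-1 - 3A^3 + 2A^7 - 2A^11 (w = +5)
1 component over 11 crossings, w = +5
9 Fox colorings among 3^11, |V(-1)| = 15: tricolorable
why: det 15 = |V(-1)|; divisible by 3, so tricolorable


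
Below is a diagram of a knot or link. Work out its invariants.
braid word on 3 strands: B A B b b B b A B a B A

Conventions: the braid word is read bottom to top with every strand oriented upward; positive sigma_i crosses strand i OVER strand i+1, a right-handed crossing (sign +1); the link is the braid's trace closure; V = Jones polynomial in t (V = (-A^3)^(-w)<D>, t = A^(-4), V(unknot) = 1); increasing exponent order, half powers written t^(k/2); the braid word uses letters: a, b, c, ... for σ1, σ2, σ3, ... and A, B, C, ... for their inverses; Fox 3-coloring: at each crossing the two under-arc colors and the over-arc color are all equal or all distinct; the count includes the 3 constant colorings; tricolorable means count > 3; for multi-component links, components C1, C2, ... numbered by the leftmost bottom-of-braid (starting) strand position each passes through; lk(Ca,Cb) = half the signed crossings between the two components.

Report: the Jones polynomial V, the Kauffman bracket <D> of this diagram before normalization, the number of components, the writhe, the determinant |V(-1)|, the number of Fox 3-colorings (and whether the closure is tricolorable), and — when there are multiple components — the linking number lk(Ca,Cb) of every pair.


Jones polynomial: V(t) = -t^-6 + t^-5 - t^-4 + 2t^-3 - t^-2 + t^-1
<D> = A^-8 - A^-4 + 2 - A^4 + A^8 - A^12; writhe -4
components 1, writhe -4 (12 crossings)
3-colorings: 3 of 3^12, det 7 — not tricolorable
note: det 7 = |V(-1)|; not divisible by 3, so not tricolorable


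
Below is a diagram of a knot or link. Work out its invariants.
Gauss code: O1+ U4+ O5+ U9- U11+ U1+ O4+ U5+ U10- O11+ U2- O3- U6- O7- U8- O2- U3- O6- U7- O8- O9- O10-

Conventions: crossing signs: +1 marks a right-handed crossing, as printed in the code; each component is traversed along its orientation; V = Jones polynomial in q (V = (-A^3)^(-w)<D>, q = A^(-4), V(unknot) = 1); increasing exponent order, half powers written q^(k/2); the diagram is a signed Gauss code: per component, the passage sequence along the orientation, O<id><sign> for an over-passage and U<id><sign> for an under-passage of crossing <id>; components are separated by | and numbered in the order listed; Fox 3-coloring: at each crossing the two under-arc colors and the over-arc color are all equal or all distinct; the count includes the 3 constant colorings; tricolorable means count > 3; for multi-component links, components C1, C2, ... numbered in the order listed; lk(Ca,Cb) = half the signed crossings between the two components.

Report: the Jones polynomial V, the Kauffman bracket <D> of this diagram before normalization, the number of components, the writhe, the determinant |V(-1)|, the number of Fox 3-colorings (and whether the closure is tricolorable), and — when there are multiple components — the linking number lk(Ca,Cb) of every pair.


V = -q^-6 + q^-5 - 2q^-4 + 3q^-3 - 2q^-2 + 3q^-1 - 1 + q - q^2
<D> = A^-17 - A^-13 + A^-9 - 3A^-5 + 2A^-1 - 3A^3 + 2A^7 - A^11 + A^15 (w = -3)
1 component over 11 crossings, w = -3
9 Fox colorings among 3^11, |V(-1)| = 15: tricolorable
why: V spans 8 powers of q: at least 8 crossings in any diagram


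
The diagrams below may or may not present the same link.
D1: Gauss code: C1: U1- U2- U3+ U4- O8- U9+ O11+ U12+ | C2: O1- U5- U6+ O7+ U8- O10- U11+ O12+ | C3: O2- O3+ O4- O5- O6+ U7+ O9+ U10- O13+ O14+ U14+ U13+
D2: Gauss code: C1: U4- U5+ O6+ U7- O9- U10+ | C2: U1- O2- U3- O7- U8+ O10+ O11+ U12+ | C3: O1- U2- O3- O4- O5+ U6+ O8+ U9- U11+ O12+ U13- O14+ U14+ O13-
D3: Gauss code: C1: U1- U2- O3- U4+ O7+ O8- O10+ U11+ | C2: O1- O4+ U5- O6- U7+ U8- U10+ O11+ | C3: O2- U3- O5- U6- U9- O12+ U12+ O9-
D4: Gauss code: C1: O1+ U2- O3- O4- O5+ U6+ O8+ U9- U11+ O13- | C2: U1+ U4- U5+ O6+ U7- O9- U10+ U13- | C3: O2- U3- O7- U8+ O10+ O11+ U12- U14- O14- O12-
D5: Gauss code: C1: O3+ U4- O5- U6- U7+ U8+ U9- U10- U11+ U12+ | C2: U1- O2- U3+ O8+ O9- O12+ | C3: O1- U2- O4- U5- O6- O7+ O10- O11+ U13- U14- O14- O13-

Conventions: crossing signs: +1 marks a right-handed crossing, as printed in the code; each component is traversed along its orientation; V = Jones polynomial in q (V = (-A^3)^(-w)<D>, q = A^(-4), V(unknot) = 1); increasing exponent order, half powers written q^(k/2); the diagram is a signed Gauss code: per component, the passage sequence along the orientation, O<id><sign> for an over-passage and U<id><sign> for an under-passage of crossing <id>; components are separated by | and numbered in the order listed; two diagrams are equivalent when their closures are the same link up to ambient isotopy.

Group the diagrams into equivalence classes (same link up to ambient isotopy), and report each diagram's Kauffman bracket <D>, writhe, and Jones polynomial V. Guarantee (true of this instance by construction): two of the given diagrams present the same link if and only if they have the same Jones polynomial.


classes: {D1, D2, D4} | {D3, D5}
V(D1) = -q^-3 + 3q^-2 - 2q^-1 + 4 - 2q + 3q^2 - q^3  [14 crossings, <D> = -A^-6 + 3A^-2 - 2A^2 + 4A^6 - 2A^10 + 3A^14 - A^18, w = +2]
V(D2) = -q^-3 + 3q^-2 - 2q^-1 + 4 - 2q + 3q^2 - q^3  (w 0, c 14, <D> = -A^-12 + 3A^-8 - 2A^-4 + 4 - 2A^4 + 3A^8 - A^12)
V(D3) = q^-5 - 2q^-4 + 3q^-3 - q^-2 + 3q^-1 - 1 + q  [12 crossings, <D> = A^-10 - A^-6 + 3A^-2 - A^2 + 3A^6 - 2A^10 + A^14, w = -2]
D4 (bracket -A^-18 + 3A^-14 - 2A^-10 + 4A^-6 - 2A^-2 + 3A^2 - A^6; 14 crossings at w = -2): V = -q^-3 + 3q^-2 - 2q^-1 + 4 - 2q + 3q^2 - q^3
V(D5) = q^-5 - 2q^-4 + 3q^-3 - q^-2 + 3q^-1 - 1 + q  (w -4, c 14, <D> = A^-16 - A^-12 + 3A^-8 - A^-4 + 3 - 2A^4 + A^8)
note: V(q) takes 2 values over 5 diagrams, fixing the grouping


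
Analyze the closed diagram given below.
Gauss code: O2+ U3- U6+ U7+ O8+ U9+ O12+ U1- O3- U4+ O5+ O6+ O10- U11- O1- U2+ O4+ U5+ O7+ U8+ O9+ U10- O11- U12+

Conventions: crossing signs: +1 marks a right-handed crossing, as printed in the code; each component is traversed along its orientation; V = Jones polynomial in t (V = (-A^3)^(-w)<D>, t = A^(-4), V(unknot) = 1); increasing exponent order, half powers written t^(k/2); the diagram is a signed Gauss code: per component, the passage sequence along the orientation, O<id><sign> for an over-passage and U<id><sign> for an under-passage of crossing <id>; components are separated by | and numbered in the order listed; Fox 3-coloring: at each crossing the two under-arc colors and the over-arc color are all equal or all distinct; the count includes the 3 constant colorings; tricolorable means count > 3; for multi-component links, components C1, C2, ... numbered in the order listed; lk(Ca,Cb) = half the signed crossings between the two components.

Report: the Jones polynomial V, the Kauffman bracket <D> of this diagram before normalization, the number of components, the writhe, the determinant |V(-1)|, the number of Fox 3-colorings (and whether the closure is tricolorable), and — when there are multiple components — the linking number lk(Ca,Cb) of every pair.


V(t) = -1 + 4t - 5t^2 + 7t^3 - 7t^4 + 6t^5 - 5t^6 + 3t^7 - t^8
bracket: -A^-20 + 3A^-16 - 5A^-12 + 6A^-8 - 7A^-4 + 7 - 5A^4 + 4A^8 - A^12, w = +4
1 component, writhe +4, over 12 crossings
det 39, colorings 9 of 3^12 — tricolorable
observation: w = +4 shifts under R1 moves; the (-A^3)^(-4) factor cancels that in V


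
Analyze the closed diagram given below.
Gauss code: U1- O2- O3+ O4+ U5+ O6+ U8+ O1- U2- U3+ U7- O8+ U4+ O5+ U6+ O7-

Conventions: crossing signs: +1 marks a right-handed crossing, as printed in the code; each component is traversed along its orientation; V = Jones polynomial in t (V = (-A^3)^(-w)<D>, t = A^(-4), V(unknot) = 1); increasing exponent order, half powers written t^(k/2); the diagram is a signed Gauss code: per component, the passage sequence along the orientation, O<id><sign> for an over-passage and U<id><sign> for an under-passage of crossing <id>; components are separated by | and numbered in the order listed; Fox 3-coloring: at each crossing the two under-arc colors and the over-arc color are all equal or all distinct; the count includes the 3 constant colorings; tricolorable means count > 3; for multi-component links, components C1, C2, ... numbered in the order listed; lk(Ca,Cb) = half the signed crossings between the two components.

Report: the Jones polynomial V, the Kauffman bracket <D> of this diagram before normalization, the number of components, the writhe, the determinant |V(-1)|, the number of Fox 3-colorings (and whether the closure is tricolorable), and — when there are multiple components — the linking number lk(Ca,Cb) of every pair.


Jones polynomial: V(t) = t^-1 - 1 + 2t - 2t^2 + 2t^3 - 2t^4 + t^5
<D> = A^-14 - 2A^-10 + 2A^-6 - 2A^-2 + 2A^2 - A^6 + A^10; writhe +2
components 1, writhe +2 (8 crossings)
3-colorings: 3 of 3^8, det 11 — not tricolorable
note: w = +2 shifts under R1 moves; the (-A^3)^(-2) factor cancels that in V


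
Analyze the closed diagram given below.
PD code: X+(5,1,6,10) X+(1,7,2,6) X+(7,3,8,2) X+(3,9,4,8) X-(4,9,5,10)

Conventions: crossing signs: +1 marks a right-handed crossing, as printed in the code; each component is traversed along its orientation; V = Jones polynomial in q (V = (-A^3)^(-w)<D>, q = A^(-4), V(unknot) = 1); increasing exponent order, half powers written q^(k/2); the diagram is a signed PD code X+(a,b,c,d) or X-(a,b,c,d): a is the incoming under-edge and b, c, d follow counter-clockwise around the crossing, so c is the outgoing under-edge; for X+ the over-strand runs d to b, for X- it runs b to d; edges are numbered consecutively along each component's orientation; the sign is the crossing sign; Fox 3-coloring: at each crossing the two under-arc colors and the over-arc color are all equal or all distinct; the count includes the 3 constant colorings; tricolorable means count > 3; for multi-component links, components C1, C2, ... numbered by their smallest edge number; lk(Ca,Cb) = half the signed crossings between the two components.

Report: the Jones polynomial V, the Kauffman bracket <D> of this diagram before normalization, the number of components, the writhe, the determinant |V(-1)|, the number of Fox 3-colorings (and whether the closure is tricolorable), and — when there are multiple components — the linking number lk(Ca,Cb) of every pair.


V(q) = q + q^3 - q^4
bracket: A^-7 - A^-3 - A^5, w = +3
1 component, writhe +3, over 5 crossings
det 3, colorings 9 of 3^5 — tricolorable
observation: w = +3 shifts under R1 moves; the (-A^3)^(-3) factor cancels that in V


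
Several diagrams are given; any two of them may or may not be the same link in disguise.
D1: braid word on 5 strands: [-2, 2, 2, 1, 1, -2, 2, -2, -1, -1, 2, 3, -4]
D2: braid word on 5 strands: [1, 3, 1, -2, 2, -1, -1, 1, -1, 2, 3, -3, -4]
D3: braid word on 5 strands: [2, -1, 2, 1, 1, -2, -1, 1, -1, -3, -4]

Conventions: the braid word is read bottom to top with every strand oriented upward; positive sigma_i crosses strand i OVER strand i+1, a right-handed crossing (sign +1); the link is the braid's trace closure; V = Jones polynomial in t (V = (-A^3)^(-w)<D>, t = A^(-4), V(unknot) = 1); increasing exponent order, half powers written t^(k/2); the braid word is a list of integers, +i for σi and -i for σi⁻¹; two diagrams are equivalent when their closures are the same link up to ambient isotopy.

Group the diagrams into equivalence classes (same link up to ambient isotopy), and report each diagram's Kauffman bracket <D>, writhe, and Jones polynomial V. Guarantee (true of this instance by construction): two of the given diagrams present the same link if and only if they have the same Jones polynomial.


equivalence classes: {D1} | {D2} | {D3}
D1 (bracket -A^-11 + 2A^-7 - A^-3 + 2A - A^5 + A^9; 13 crossings at w = +1): V = -t^(-3/2) + t^(-1/2) - 2t^(1/2) + t^(3/2) - 2t^(5/2) + t^(7/2)
V(D2) = -t^(-1/2) - t^(1/2)  (w +1, c 13, <D> = A + A^5)
D3 (bracket -A^-17 + A^-13 - A^-9 + 2A^-5 + A^3; 11 crossings at w = -1): V = -t^(-3/2) - 2t^(1/2) + t^(3/2) - t^(5/2) + t^(7/2)
key observation: 3 classes among 3 diagrams; unequal V(t) rules out equality


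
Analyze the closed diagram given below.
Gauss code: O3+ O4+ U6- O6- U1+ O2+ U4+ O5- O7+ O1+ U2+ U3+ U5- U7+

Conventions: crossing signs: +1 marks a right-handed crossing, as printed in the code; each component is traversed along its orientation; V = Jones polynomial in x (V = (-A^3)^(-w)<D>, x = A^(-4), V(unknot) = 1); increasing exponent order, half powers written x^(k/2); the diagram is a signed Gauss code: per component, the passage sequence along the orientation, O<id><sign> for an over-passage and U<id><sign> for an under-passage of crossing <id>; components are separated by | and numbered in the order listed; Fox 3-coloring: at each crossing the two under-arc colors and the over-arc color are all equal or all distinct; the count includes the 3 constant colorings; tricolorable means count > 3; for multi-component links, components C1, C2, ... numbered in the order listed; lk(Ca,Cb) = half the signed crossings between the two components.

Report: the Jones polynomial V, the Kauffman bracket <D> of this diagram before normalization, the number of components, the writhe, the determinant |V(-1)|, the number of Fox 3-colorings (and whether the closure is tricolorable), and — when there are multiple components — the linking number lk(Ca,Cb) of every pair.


Jones polynomial: V(x) = x + x^3 - x^4
<D> = A^-7 - A^-3 - A^5; writhe +3
components 1, writhe +3 (7 crossings)
3-colorings: 9 of 3^7, det 3 — tricolorable
note: |V(-1)| = 3: so tricolorable, since 3 divides 3


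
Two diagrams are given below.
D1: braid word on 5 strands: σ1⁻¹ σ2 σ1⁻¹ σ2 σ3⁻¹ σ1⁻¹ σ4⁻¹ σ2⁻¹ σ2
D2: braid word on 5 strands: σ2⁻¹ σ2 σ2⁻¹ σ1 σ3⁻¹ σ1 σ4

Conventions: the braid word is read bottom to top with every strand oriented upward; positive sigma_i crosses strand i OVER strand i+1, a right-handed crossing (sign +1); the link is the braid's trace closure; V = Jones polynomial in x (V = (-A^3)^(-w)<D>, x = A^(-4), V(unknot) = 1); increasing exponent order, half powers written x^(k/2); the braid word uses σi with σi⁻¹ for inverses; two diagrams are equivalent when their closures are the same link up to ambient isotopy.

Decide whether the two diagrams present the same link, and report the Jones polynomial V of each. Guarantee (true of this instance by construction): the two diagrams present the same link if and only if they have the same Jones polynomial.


same link: no
V(D1) = x^(-7/2) - 2x^(-5/2) + x^(-3/2) - 2x^(-1/2) + x^(1/2) - x^(3/2)  [9 crossings, <D> = A^-15 - A^-11 + 2A^-7 - A^-3 + 2A - A^5, w = -3]
D2 (bracket A^-7 + A; 7 crossings at w = +1): V = -x^(1/2) - x^(5/2)
note: comparing 2 Jones polynomials yields 2 groups


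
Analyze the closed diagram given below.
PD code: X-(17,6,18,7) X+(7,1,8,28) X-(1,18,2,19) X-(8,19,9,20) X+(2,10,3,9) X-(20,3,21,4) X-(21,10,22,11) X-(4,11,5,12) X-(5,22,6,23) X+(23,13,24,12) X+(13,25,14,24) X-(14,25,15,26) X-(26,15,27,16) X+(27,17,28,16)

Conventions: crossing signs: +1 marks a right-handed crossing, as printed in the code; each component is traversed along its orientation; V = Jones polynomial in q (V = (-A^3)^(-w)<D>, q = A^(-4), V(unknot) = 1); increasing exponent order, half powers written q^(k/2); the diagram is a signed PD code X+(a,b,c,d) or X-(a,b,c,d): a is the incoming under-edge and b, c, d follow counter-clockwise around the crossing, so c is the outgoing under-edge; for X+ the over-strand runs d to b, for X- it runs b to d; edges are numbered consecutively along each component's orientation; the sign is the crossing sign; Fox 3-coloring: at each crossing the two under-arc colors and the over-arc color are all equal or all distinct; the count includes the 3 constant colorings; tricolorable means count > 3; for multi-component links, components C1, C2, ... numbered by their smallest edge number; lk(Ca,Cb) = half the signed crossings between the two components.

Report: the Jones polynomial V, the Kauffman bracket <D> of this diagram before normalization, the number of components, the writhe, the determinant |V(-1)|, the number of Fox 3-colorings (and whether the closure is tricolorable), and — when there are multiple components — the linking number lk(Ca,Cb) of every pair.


Jones polynomial: V(q) = q^-7 - 2q^-6 + 2q^-5 - 3q^-4 + 3q^-3 - 2q^-2 + 2q^-1
<D> = 2A^-8 - 2A^-4 + 3 - 3A^4 + 2A^8 - 2A^12 + A^16; writhe -4
components 1, writhe -4 (14 crossings)
3-colorings: 9 of 3^14, det 15 — tricolorable
note: V spans 6 powers of q: at least 6 crossings in any diagram


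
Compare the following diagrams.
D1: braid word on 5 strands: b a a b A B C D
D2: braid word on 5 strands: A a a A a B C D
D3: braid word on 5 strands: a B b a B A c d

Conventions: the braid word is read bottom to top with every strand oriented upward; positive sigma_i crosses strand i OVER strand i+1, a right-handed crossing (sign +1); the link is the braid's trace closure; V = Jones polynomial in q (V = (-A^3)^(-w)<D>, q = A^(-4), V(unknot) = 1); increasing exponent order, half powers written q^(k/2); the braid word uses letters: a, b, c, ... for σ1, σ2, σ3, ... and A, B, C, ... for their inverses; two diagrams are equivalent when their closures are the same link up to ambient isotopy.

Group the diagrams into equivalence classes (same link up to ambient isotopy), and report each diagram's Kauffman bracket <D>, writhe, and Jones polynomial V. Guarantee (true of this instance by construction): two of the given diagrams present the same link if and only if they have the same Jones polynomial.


grouping into links: {D1, D2, D3}
V(D1) = 1  (w 0, c 8, <D> = 1)
D2 (bracket A^-6; 8 crossings at w = -2): V = 1
V(D3) = 1  [8 crossings, <D> = A^6, w = +2]
why: all 3 diagrams share one V(q), hence one class


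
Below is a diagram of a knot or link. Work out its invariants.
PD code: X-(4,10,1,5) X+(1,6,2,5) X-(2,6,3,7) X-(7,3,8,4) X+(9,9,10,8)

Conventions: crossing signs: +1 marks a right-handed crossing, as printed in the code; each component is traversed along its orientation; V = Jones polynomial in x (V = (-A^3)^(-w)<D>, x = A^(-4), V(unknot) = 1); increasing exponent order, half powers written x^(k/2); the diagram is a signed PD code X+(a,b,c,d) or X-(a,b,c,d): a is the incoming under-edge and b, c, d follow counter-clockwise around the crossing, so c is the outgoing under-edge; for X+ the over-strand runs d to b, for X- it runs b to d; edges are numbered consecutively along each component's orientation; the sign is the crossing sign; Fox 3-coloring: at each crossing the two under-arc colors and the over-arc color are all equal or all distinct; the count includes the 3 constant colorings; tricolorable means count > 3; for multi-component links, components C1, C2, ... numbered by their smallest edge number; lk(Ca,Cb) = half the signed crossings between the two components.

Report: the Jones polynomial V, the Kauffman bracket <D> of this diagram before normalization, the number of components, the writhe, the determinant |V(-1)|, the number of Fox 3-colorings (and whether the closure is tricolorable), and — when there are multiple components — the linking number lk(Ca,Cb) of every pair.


Jones polynomial: V(x) = -x^(-5/2) - x^(-1/2)
<D> = A^-1 + A^7; writhe -1
components 2, writhe -1 (5 crossings)
linking number lk(C1,C2) = -1
3-colorings: 3 of 3^5, det 2 — not tricolorable
note: span 2 respects span(V) <= c + mu - 1 = 6 for this 2-component diagram


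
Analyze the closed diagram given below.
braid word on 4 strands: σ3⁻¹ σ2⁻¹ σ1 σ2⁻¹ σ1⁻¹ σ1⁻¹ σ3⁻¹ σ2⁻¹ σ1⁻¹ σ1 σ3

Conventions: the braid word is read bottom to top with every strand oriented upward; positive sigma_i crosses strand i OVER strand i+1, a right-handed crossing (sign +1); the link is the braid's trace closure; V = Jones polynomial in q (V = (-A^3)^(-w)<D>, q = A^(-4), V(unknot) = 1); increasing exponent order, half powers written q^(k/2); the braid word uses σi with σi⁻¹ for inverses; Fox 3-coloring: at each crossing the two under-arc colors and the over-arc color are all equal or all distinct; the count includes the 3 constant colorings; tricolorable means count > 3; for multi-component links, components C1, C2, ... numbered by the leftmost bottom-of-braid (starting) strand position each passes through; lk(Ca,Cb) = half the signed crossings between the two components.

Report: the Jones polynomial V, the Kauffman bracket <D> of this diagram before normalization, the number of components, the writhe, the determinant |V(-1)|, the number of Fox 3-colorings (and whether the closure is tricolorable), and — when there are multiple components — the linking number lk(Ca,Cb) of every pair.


V = -q^-6 + q^-5 - q^-4 + 2q^-3 - q^-2 + q^-1
<D> = -A^-11 + A^-7 - 2A^-3 + A - A^5 + A^9 (w = -5)
1 component over 11 crossings, w = -5
3 Fox colorings among 3^11, |V(-1)| = 7: not tricolorable
why: the span of V is 5, forcing >= 5 crossings in any diagram


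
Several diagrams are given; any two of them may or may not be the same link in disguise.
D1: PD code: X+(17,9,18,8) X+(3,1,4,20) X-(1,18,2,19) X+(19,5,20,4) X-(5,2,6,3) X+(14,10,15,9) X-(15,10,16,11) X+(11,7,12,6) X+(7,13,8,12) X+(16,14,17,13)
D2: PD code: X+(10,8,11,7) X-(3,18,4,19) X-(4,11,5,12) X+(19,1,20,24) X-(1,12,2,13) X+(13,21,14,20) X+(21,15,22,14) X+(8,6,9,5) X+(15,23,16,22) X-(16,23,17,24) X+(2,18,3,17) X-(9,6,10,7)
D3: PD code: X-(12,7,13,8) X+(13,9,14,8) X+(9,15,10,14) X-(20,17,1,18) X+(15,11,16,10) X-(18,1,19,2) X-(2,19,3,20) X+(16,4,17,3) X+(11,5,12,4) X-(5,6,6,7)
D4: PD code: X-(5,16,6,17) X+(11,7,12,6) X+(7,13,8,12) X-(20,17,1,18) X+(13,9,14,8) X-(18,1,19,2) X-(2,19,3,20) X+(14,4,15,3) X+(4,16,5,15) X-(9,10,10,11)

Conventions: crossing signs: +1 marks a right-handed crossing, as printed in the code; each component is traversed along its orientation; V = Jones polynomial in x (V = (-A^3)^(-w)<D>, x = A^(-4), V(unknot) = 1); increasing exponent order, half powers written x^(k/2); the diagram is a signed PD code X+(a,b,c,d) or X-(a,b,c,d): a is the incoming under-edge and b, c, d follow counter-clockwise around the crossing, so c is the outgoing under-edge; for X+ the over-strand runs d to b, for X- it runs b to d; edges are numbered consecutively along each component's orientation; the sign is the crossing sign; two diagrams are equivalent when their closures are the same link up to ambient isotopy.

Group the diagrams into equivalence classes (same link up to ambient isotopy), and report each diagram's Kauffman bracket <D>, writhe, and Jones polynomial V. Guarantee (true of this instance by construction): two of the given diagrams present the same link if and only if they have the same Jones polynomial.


classes: {D1} | {D2} | {D3, D4}
V(D1) = x^-1 - 1 + 2x - 3x^2 + 3x^3 - 2x^4 + 2x^5 - x^6  [10 crossings, <D> = -A^-12 + 2A^-8 - 2A^-4 + 3 - 3A^4 + 2A^8 - A^12 + A^16, w = +4]
D2 (bracket -A^-10 + A^-6 + A^2; 12 crossings at w = +2): V = x + x^3 - x^4
V(D3) = -x^-3 + x^-2 - x^-1 + 3 - x + x^2 - x^3  (w 0, c 10, <D> = -A^-12 + A^-8 - A^-4 + 3 - A^4 + A^8 - A^12)
D4 (bracket -A^-12 + A^-8 - A^-4 + 3 - A^4 + A^8 - A^12; 10 crossings at w = 0): V = -x^-3 + x^-2 - x^-1 + 3 - x + x^2 - x^3
insight: comparing 4 Jones polynomials yields 3 groups


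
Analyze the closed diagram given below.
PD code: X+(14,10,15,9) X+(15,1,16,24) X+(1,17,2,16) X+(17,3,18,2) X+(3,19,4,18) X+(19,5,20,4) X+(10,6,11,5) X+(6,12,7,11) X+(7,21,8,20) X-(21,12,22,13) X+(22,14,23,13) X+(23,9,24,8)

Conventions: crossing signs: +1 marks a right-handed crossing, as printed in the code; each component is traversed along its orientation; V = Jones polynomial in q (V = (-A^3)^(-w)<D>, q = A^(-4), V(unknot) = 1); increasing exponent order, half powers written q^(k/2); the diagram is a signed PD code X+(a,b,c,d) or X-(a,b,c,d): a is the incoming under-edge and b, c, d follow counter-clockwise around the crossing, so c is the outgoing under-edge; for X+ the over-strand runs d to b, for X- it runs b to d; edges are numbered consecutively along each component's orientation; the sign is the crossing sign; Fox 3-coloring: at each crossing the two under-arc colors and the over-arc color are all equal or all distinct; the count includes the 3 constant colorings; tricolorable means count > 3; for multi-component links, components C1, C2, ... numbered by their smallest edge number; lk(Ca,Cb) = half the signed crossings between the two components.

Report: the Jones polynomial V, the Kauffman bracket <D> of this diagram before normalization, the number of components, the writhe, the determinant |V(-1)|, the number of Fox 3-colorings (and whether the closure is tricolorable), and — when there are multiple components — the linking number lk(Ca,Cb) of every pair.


V(q) = q^4 + q^6 - q^10
bracket: -A^-10 + A^6 + A^14, w = +10
1 component, writhe +10, over 12 crossings
det 1, colorings 3 of 3^12 — not tricolorable
observation: det 1 = |V(-1)|; not divisible by 3, so not tricolorable
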